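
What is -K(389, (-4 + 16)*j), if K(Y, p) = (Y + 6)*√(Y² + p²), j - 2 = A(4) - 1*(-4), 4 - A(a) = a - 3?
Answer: -395*√162985 ≈ -1.5947e+5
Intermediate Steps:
A(a) = 7 - a (A(a) = 4 - (a - 3) = 4 - (-3 + a) = 4 + (3 - a) = 7 - a)
j = 9 (j = 2 + ((7 - 1*4) - 1*(-4)) = 2 + ((7 - 4) + 4) = 2 + (3 + 4) = 2 + 7 = 9)
K(Y, p) = √(Y² + p²)*(6 + Y) (K(Y, p) = (6 + Y)*√(Y² + p²) = √(Y² + p²)*(6 + Y))
-K(389, (-4 + 16)*j) = -√(389² + ((-4 + 16)*9)²)*(6 + 389) = -√(151321 + (12*9)²)*395 = -√(151321 + 108²)*395 = -√(151321 + 11664)*395 = -√162985*395 = -395*√162985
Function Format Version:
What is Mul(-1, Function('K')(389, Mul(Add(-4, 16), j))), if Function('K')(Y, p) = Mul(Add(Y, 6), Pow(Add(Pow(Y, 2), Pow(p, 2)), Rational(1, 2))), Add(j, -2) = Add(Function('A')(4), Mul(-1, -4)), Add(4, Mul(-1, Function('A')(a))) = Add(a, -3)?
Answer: Mul(-395, Pow(162985, Rational(1, 2))) ≈ -1.5947e+5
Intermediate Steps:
Function('A')(a) = Add(7, Mul(-1, a)) (Function('A')(a) = Add(4, Mul(-1, Add(a, -3))) = Add(4, Mul(-1, Add(-3, a))) = Add(4, Add(3, Mul(-1, a))) = Add(7, Mul(-1, a)))
j = 9 (j = Add(2, Add(Add(7, Mul(-1, 4)), Mul(-1, -4))) = Add(2, Add(Add(7, -4), 4)) = Add(2, Add(3, 4)) = Add(2, 7) = 9)
Function('K')(Y, p) = Mul(Pow(Add(Pow(Y, 2), Pow(p, 2)), Rational(1, 2)), Add(6, Y)) (Function('K')(Y, p) = Mul(Add(6, Y), Pow(Add(Pow(Y, 2), Pow(p, 2)), Rational(1, 2))) = Mul(Pow(Add(Pow(Y, 2), Pow(p, 2)), Rational(1, 2)), Add(6, Y)))
Mul(-1, Function('K')(389, Mul(Add(-4, 16), j))) = Mul(-1, Mul(Pow(Add(Pow(389, 2), Pow(Mul(Add(-4, 16), 9), 2)), Rational(1, 2)), Add(6, 389))) = Mul(-1, Mul(Pow(Add(151321, Pow(Mul(12, 9), 2)), Rational(1, 2)), 395)) = Mul(-1, Mul(Pow(Add(151321, Pow(108, 2)), Rational(1, 2)), 395)) = Mul(-1, Mul(Pow(Add(151321, 11664), Rational(1, 2)), 395)) = Mul(-1, Mul(Pow(162985, Rational(1, 2)), 395)) = Mul(-1, Mul(395, Pow(162985, Rational(1, 2)))) = Mul(-395, Pow(162985, Rational(1, 2)))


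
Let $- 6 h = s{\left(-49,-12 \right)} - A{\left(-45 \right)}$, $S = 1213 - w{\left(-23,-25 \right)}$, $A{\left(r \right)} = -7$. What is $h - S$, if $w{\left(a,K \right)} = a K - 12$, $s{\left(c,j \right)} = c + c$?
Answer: $- \frac{3809}{6} \approx -634.83$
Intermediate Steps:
$s{\left(c,j \right)} = 2 c$
$w{\left(a,K \right)} = -12 + K a$ ($w{\left(a,K \right)} = K a - 12 = -12 + K a$)
$S = 650$ ($S = 1213 - \left(-12 - -575\right) = 1213 - \left(-12 + 575\right) = 1213 - 563 = 650$)
$h = \frac{91}{6}$ ($h = - \frac{2 \left(-49\right) - -7}{6} = - \frac{-98 + 7}{6} = \left(- \frac{1}{6}\right) \left(-91\right) = \frac{91}{6} \approx 15.167$)
$h - S = \frac{91}{6} - 650 = - \frac{3809}{6}$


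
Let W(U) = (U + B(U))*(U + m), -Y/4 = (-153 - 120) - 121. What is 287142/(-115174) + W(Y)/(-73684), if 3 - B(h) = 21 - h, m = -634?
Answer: -45147209850/1060810127 ≈ -42.559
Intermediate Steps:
Y = 1576 (Y = -4*((-153 - 120) - 121) = -4*(-273 - 121) = -4*(-394) = 1576)
B(h) = -18 + h (B(h) = 3 - (21 - h) = 3 + (-21 + h) = -18 + h)
W(U) = (-634 + U)*(-18 + 2*U) (W(U) = (U + (-18 + U))*(U - 634) = (-18 + 2*U)*(-634 + U) = (-634 + U)*(-18 + 2*U))
287142/(-115174) + W(Y)/(-73684) = 287142/(-115174) + (11412 - 1286*1576 + 2*1576²)/(-73684) = 287142*(-1/115174) + (11412 - 2026736 + 2*2483776)*(-1/73684) = -143571/57587 + (11412 - 2026736 + 4967552)*(-1/73684) = -143571/57587 + 2952228*(-1/73684) = -143571/57587 - 738057/18421 = -45147209850/1060810127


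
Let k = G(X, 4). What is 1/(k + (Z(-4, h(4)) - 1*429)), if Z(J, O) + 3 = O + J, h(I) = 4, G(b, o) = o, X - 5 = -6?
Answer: -1/428 ≈ -0.0023364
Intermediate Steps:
X = -1 (X = 5 - 6 = -1)
Z(J, O) = -3 + J + O (Z(J, O) = -3 + (O + J) = -3 + (J + O) = -3 + J + O)
k = 4
1/(k + (Z(-4, h(4)) - 1*429)) = 1/(4 + ((-3 - 4 + 4) - 1*429)) = 1/(4 + (-3 - 429)) = 1/(4 - 432) = 1/(-428) = -1/428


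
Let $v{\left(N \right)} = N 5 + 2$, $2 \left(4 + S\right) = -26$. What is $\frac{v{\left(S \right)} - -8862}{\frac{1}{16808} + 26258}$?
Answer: $\frac{147557432}{441344465} \approx 0.33434$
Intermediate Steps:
$S = -17$ ($S = -4 + \frac{1}{2} \left(-26\right) = -4 - 13 = -17$)
$v{\left(N \right)} = 2 + 5 N$ ($v{\left(N \right)} = 5 N + 2 = 2 + 5 N$)
$\frac{v{\left(S \right)} - -8862}{\frac{1}{16808} + 26258} = \frac{\left(2 + 5 \left(-17\right)\right) - -8862}{\frac{1}{16808} + 26258} = \frac{\left(2 - 85\right) + \left(-63 + 8925\right)}{\frac{1}{16808} + 26258} = \frac{-83 + 8862}{\frac{441344465}{16808}} = 8779 \cdot \frac{16808}{441344465} = \frac{147557432}{441344465}$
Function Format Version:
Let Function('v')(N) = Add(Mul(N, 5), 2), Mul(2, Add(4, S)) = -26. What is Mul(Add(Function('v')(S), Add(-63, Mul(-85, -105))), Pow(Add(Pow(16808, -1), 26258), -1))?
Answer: Rational(147557432, 441344465) ≈ 0.33434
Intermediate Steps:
S = -17 (S = Add(-4, Mul(Rational(1, 2), -26)) = Add(-4, -13) = -17)
Function('v')(N) = Add(2, Mul(5, N)) (Function('v')(N) = Add(Mul(5, N), 2) = Add(2, Mul(5, N)))
Mul(Add(Function('v')(S), Add(-63, Mul(-85, -105))), Pow(Add(Pow(16808, -1), 26258), -1)) = Mul(Add(Add(2, Mul(5, -17)), Add(-63, Mul(-85, -105))), Pow(Add(Pow(16808, -1), 26258), -1)) = Mul(Add(Add(2, -85), Add(-63, 8925)), Pow(Add(Rational(1, 16808), 26258), -1)) = Mul(Add(-83, 8862), Pow(Rational(441344465, 16808), -1)) = Mul(8779, Rational(16808, 441344465)) = Rational(147557432, 441344465)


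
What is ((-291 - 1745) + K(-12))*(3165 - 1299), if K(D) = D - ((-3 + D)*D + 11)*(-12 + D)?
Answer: 4732176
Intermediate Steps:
K(D) = D - (-12 + D)*(11 + D*(-3 + D)) (K(D) = D - (D*(-3 + D) + 11)*(-12 + D) = D - (11 + D*(-3 + D))*(-12 + D) = D - (-12 + D)*(11 + D*(-3 + D)))
((-291 - 1745) + K(-12))*(3165 - 1299) = ((-291 - 1745) + (132 - 1*(-12)**3 - 46*(-12) + 15*(-12)**2))*(3165 - 1299) = (-2036 + (132 - 1*(-1728) + 552 + 15*144))*1866 = (-2036 + (132 + 1728 + 552 + 2160))*1866 = (-2036 + 4572)*1866 = 2536*1866 = 4732176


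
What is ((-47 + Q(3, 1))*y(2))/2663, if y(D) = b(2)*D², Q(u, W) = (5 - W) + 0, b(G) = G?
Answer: -344/2663 ≈ -0.12918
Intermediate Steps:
Q(u, W) = 5 - W
y(D) = 2*D²
((-47 + Q(3, 1))*y(2))/2663 = ((-47 + (5 - 1*1))*(2*2²))/2663 = ((-47 + (5 - 1))*(2*4))*(1/2663) = ((-47 + 4)*8)*(1/2663) = -43*8*(1/2663) = -344*1/2663 = -344/2663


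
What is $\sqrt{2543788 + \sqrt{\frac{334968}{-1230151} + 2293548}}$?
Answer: $\frac{\sqrt{22777762359120652 + 567762 \sqrt{570473433723545}}}{94627} \approx 1595.4$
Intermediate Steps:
$\sqrt{2543788 + \sqrt{\frac{334968}{-1230151} + 2293548}} = \sqrt{2543788 + \sqrt{334968 \left(- \frac{1}{1230151}\right) + 2293548}} = \sqrt{2543788 + \sqrt{- \frac{334968}{1230151} + 2293548}} = \sqrt{2543788 + \sqrt{\frac{2821410030780}{1230151}}} = \sqrt{2543788 + \frac{6 \sqrt{570473433723545}}{94627}}$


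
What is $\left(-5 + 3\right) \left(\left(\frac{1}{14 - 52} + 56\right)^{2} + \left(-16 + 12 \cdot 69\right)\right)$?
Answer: $- \frac{5696657}{722} \approx -7890.1$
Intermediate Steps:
$\left(-5 + 3\right) \left(\left(\frac{1}{14 - 52} + 56\right)^{2} + \left(-16 + 12 \cdot 69\right)\right) = - 2 \left(\left(\frac{1}{-38} + 56\right)^{2} + \left(-16 + 828\right)\right) = - 2 \left(\left(- \frac{1}{38} + 56\right)^{2} + 812\right) = - 2 \left(\left(\frac{2127}{38}\right)^{2} + 812\right) = - 2 \left(\frac{4524129}{1444} + 812\right) = \left(-2\right) \frac{5696657}{1444} = - \frac{5696657}{722}$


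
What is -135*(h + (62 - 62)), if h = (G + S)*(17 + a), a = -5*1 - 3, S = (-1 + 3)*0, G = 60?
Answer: -72900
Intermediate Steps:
S = 0 (S = 2*0 = 0)
a = -8 (a = -5 - 3 = -8)
h = 540 (h = (60 + 0)*(17 - 8) = 60*9 = 540)
-135*(h + (62 - 62)) = -135*(540 + (62 - 62)) = -135*(540 + 0) = -135*540 = -72900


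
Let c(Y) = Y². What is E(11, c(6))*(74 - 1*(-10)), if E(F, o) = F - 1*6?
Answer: 420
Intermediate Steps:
E(F, o) = -6 + F (E(F, o) = F - 6 = -6 + F)
E(11, c(6))*(74 - 1*(-10)) = (-6 + 11)*(74 - 1*(-10)) = 5*(74 + 10) = 5*84 = 420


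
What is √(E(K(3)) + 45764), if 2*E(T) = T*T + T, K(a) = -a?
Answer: √45767 ≈ 213.93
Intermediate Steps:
E(T) = T/2 + T²/2 (E(T) = (T*T + T)/2 = (T² + T)/2 = (T + T²)/2 = T/2 + T²/2)
√(E(K(3)) + 45764) = √((-1*3)*(1 - 1*3)/2 + 45764) = √((½)*(-3)*(1 - 3) + 45764) = √((½)*(-3)*(-2) + 45764) = √(3 + 45764) = √45767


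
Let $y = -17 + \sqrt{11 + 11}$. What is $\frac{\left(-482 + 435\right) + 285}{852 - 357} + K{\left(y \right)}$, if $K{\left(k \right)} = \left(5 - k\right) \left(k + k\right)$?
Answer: $- \frac{391802}{495} + 78 \sqrt{22} \approx -425.67$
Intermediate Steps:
$y = -17 + \sqrt{22} \approx -12.31$
$K{\left(k \right)} = 2 k \left(5 - k\right)$ ($K{\left(k \right)} = \left(5 - k\right) 2 k = 2 k \left(5 - k\right)$)
$\frac{\left(-482 + 435\right) + 285}{852 - 357} + K{\left(y \right)} = \frac{\left(-482 + 435\right) + 285}{852 - 357} + 2 \left(-17 + \sqrt{22}\right) \left(5 - \left(-17 + \sqrt{22}\right)\right) = \frac{-47 + 285}{495} + 2 \left(-17 + \sqrt{22}\right) \left(5 + \left(17 - \sqrt{22}\right)\right) = 238 \cdot \frac{1}{495} + 2 \left(-17 + \sqrt{22}\right) \left(22 - \sqrt{22}\right) = \frac{238}{495} + 2 \left(-17 + \sqrt{22}\right) \left(22 - \sqrt{22}\right)$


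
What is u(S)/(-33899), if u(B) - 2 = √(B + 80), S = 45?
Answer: -2/33899 - 5*√5/33899 ≈ -0.00038881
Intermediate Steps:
u(B) = 2 + √(80 + B) (u(B) = 2 + √(B + 80) = 2 + √(80 + B))
u(S)/(-33899) = (2 + √(80 + 45))/(-33899) = (2 + √125)*(-1/33899) = (2 + 5*√5)*(-1/33899) = -2/33899 - 5*√5/33899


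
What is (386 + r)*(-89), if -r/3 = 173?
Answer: 11837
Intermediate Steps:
r = -519 (r = -3*173 = -519)
(386 + r)*(-89) = (386 - 519)*(-89) = -133*(-89) = 11837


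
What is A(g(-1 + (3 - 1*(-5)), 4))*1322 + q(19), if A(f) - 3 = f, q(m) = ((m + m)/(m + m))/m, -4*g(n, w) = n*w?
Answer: -100471/19 ≈ -5287.9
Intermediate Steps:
g(n, w) = -n*w/4
q(m) = 1/m (q(m) = ((2*m)/((2*m)))/m = ((2*m)*(1/(2*m)))/m = 1/m)
A(f) = 3 + f
A(g(-1 + (3 - 1*(-5)), 4))*1322 + q(19) = (3 - ¼*(-1 + (3 - 1*(-5)))*4)*1322 + 1/19 = (3 - ¼*(-1 + (3 + 5))*4)*1322 + 1/19 = (3 - ¼*(-1 + 8)*4)*1322 + 1/19 = (3 - ¼*7*4)*1322 + 1/19 = (3 - 7)*1322 + 1/19 = -4*1322 + 1/19 = -5288 + 1/19 = -100471/19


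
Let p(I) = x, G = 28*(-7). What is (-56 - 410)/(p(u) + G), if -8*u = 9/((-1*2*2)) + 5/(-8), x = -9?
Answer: 466/205 ≈ 2.2732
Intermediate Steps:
G = -196
u = 23/64 (u = -(9/((-1*2*2)) + 5/(-8))/8 = -(9/((-2*2)) + 5*(-⅛))/8 = -(9/(-4) - 5/8)/8 = -(9*(-¼) - 5/8)/8 = -(-9/4 - 5/8)/8 = -⅛*(-23/8) = 23/64 ≈ 0.35938)
p(I) = -9
(-56 - 410)/(p(u) + G) = (-56 - 410)/(-9 - 196) = -466/(-205) = -466*(-1/205) = 466/205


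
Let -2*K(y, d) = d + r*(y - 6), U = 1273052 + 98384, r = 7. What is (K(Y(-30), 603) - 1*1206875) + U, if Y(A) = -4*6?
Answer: 328729/2 ≈ 1.6436e+5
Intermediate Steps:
U = 1371436
Y(A) = -24
K(y, d) = 21 - 7*y/2 - d/2 (K(y, d) = -(d + 7*(y - 6))/2 = -(d + 7*(-6 + y))/2 = -(d + (-42 + 7*y))/2 = -(-42 + d + 7*y)/2 = 21 - 7*y/2 - d/2)
(K(Y(-30), 603) - 1*1206875) + U = ((21 - 7/2*(-24) - 1/2*603) - 1*1206875) + 1371436 = ((21 + 84 - 603/2) - 1206875) + 1371436 = (-393/2 - 1206875) + 1371436 = -2414143/2 + 1371436 = 328729/2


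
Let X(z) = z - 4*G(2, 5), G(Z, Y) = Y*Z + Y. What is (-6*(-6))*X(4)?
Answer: -2016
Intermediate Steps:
G(Z, Y) = Y + Y*Z
X(z) = -60 + z (X(z) = z - 20*(1 + 2) = z - 20*3 = z - 4*15 = z - 60 = -60 + z)
(-6*(-6))*X(4) = (-6*(-6))*(-60 + 4) = 36*(-56) = -2016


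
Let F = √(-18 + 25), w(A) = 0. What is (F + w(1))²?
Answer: 7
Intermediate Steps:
F = √7 ≈ 2.6458
(F + w(1))² = (√7 + 0)² = (√7)² = 7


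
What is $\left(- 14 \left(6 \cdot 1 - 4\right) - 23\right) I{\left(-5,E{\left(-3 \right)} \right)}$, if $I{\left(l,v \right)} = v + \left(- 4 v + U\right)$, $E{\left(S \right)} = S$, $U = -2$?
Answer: $-357$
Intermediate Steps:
$I{\left(l,v \right)} = -2 - 3 v$ ($I{\left(l,v \right)} = v - \left(2 + 4 v\right) = -2 - 3 v$)
$\left(- 14 \left(6 \cdot 1 - 4\right) - 23\right) I{\left(-5,E{\left(-3 \right)} \right)} = \left(- 14 \left(6 \cdot 1 - 4\right) - 23\right) \left(-2 - -9\right) = \left(- 14 \left(6 - 4\right) - 23\right) \left(-2 + 9\right) = \left(\left(-14\right) 2 - 23\right) 7 = \left(-28 - 23\right) 7 = \left(-51\right) 7 = -357$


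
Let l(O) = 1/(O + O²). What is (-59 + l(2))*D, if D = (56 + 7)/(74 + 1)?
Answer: -2471/50 ≈ -49.420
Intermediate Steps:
D = 21/25 (D = 63/75 = 63*(1/75) = 21/25 ≈ 0.84000)
(-59 + l(2))*D = (-59 + 1/(2*(1 + 2)))*(21/25) = (-59 + (½)/3)*(21/25) = (-59 + (½)*(⅓))*(21/25) = (-59 + ⅙)*(21/25) = -353/6*21/25 = -2471/50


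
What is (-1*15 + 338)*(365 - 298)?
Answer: 21641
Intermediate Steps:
(-1*15 + 338)*(365 - 298) = (-15 + 338)*67 = 323*67 = 21641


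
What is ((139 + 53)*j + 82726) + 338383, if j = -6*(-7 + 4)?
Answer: 424565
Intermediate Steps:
j = 18 (j = -6*(-3) = 18)
((139 + 53)*j + 82726) + 338383 = ((139 + 53)*18 + 82726) + 338383 = (192*18 + 82726) + 338383 = (3456 + 82726) + 338383 = 86182 + 338383 = 424565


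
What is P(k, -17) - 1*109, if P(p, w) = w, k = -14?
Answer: -126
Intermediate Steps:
P(k, -17) - 1*109 = -17 - 1*109 = -17 - 109 = -126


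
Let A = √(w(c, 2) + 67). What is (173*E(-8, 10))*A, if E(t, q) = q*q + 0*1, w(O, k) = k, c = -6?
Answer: 17300*√69 ≈ 1.4370e+5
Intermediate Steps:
A = √69 (A = √(2 + 67) = √69 ≈ 8.3066)
E(t, q) = q² (E(t, q) = q² + 0 = q²)
(173*E(-8, 10))*A = (173*10²)*√69 = (173*100)*√69 = 17300*√69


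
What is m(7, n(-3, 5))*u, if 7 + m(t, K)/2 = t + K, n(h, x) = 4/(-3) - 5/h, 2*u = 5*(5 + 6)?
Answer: 55/3 ≈ 18.333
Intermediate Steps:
u = 55/2 (u = (5*(5 + 6))/2 = (5*11)/2 = (1/2)*55 = 55/2 ≈ 27.500)
n(h, x) = -4/3 - 5/h (n(h, x) = 4*(-1/3) - 5/h = -4/3 - 5/h)
m(t, K) = -14 + 2*K + 2*t (m(t, K) = -14 + 2*(t + K) = -14 + 2*(K + t) = -14 + (2*K + 2*t) = -14 + 2*K + 2*t)
m(7, n(-3, 5))*u = (-14 + 2*(-4/3 - 5/(-3)) + 2*7)*(55/2) = (-14 + 2*(-4/3 - 5*(-1/3)) + 14)*(55/2) = (-14 + 2*(-4/3 + 5/3) + 14)*(55/2) = (-14 + 2*(1/3) + 14)*(55/2) = (-14 + 2/3 + 14)*(55/2) = (2/3)*(55/2) = 55/3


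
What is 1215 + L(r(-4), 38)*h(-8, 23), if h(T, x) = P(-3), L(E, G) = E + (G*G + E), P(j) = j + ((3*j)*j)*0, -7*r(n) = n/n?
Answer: -21813/7 ≈ -3116.1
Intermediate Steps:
r(n) = -⅐ (r(n) = -n/(7*n) = -⅐*1 = -⅐)
P(j) = j (P(j) = j + (3*j²)*0 = j + 0 = j)
L(E, G) = G² + 2*E (L(E, G) = E + (G² + E) = E + (E + G²) = G² + 2*E)
h(T, x) = -3
1215 + L(r(-4), 38)*h(-8, 23) = 1215 + (38² + 2*(-⅐))*(-3) = 1215 + (1444 - 2/7)*(-3) = 1215 + (10106/7)*(-3) = 1215 - 30318/7 = -21813/7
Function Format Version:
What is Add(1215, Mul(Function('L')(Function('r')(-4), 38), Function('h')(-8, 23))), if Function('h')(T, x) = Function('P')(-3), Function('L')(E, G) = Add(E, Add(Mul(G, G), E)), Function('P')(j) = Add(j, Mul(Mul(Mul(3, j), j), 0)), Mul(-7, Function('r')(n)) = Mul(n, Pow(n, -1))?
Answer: Rational(-21813, 7) ≈ -3116.1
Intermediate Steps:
Function('r')(n) = Rational(-1, 7) (Function('r')(n) = Mul(Rational(-1, 7), Mul(n, Pow(n, -1))) = Mul(Rational(-1, 7), 1) = Rational(-1, 7))
Function('P')(j) = j (Function('P')(j) = Add(j, Mul(Mul(3, Pow(j, 2)), 0)) = Add(j, 0) = j)
Function('L')(E, G) = Add(Pow(G, 2), Mul(2, E)) (Function('L')(E, G) = Add(E, Add(Pow(G, 2), E)) = Add(E, Add(E, Pow(G, 2))) = Add(Pow(G, 2), Mul(2, E)))
Function('h')(T, x) = -3
Add(1215, Mul(Function('L')(Function('r')(-4), 38), Function('h')(-8, 23))) = Add(1215, Mul(Add(Pow(38, 2), Mul(2, Rational(-1, 7))), -3)) = Add(1215, Mul(Add(1444, Rational(-2, 7)), -3)) = Add(1215, Mul(Rational(10106, 7), -3)) = Add(1215, Rational(-30318, 7)) = Rational(-21813, 7)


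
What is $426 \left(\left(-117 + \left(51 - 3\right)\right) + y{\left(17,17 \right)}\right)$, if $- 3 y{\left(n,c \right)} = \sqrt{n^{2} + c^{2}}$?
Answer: $-29394 - 2414 \sqrt{2} \approx -32808.0$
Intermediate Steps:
$y{\left(n,c \right)} = - \frac{\sqrt{c^{2} + n^{2}}}{3}$ ($y{\left(n,c \right)} = - \frac{\sqrt{n^{2} + c^{2}}}{3} = - \frac{\sqrt{c^{2} + n^{2}}}{3}$)
$426 \left(\left(-117 + \left(51 - 3\right)\right) + y{\left(17,17 \right)}\right) = 426 \left(\left(-117 + \left(51 - 3\right)\right) - \frac{\sqrt{17^{2} + 17^{2}}}{3}\right) = 426 \left(\left(-117 + 48\right) - \frac{\sqrt{289 + 289}}{3}\right) = 426 \left(-69 - \frac{\sqrt{578}}{3}\right) = 426 \left(-69 - \frac{17 \sqrt{2}}{3}\right) = -29394 - 2414 \sqrt{2}$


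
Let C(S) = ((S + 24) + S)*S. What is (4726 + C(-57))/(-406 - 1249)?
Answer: -9856/1655 ≈ -5.9553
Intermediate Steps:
C(S) = S*(24 + 2*S) (C(S) = ((24 + S) + S)*S = (24 + 2*S)*S = S*(24 + 2*S))
(4726 + C(-57))/(-406 - 1249) = (4726 + 2*(-57)*(12 - 57))/(-406 - 1249) = (4726 + 2*(-57)*(-45))/(-1655) = (4726 + 5130)*(-1/1655) = 9856*(-1/1655) = -9856/1655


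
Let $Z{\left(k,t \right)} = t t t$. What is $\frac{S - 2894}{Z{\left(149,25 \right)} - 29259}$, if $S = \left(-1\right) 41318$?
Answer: $\frac{22106}{6817} \approx 3.2428$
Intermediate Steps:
$Z{\left(k,t \right)} = t^{3}$ ($Z{\left(k,t \right)} = t^{2} t = t^{3}$)
$S = -41318$
$\frac{S - 2894}{Z{\left(149,25 \right)} - 29259} = \frac{-41318 - 2894}{25^{3} - 29259} = - \frac{44212}{15625 - 29259} = - \frac{44212}{-13634} = \left(-44212\right) \left(- \frac{1}{13634}\right) = \frac{22106}{6817}$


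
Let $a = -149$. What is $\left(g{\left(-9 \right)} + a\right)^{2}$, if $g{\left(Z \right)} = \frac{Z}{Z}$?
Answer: $21904$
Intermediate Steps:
$g{\left(Z \right)} = 1$
$\left(g{\left(-9 \right)} + a\right)^{2} = \left(1 - 149\right)^{2} = \left(-148\right)^{2} = 21904$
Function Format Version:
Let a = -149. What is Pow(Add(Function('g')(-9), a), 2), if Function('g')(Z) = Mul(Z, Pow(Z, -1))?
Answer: 21904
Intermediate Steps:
Function('g')(Z) = 1
Pow(Add(Function('g')(-9), a), 2) = Pow(Add(1, -149), 2) = Pow(-148, 2) = 21904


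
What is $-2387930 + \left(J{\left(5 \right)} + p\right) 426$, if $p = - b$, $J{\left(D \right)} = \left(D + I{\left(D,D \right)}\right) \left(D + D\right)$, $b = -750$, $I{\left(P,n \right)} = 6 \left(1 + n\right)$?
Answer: $-1893770$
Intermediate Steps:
$I{\left(P,n \right)} = 6 + 6 n$
$J{\left(D \right)} = 2 D \left(6 + 7 D\right)$ ($J{\left(D \right)} = \left(D + \left(6 + 6 D\right)\right) \left(D + D\right) = \left(6 + 7 D\right) 2 D = 2 D \left(6 + 7 D\right)$)
$p = 750$ ($p = \left(-1\right) \left(-750\right) = 750$)
$-2387930 + \left(J{\left(5 \right)} + p\right) 426 = -2387930 + \left(2 \cdot 5 \left(6 + 7 \cdot 5\right) + 750\right) 426 = -2387930 + \left(2 \cdot 5 \left(6 + 35\right) + 750\right) 426 = -2387930 + \left(2 \cdot 5 \cdot 41 + 750\right) 426 = -2387930 + \left(410 + 750\right) 426 = -2387930 + 1160 \cdot 426 = -2387930 + 494160 = -1893770$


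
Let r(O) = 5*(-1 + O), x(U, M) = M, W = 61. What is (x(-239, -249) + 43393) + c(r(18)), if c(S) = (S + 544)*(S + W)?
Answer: 134978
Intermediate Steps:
r(O) = -5 + 5*O
c(S) = (61 + S)*(544 + S) (c(S) = (S + 544)*(S + 61) = (544 + S)*(61 + S) = (61 + S)*(544 + S))
(x(-239, -249) + 43393) + c(r(18)) = (-249 + 43393) + (33184 + (-5 + 5*18)**2 + 605*(-5 + 5*18)) = 43144 + (33184 + (-5 + 90)**2 + 605*(-5 + 90)) = 43144 + (33184 + 85**2 + 605*85) = 43144 + (33184 + 7225 + 51425) = 43144 + 91834 = 134978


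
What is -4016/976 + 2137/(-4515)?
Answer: -1263622/275415 ≈ -4.5881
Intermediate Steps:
-4016/976 + 2137/(-4515) = -4016*1/976 + 2137*(-1/4515) = -251/61 - 2137/4515 = -1263622/275415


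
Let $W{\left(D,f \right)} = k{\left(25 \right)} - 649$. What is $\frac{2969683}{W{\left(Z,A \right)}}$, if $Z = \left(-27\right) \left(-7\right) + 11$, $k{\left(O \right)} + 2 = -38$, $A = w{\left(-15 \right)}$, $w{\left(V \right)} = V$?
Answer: $- \frac{2969683}{689} \approx -4310.1$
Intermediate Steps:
$A = -15$
$k{\left(O \right)} = -40$ ($k{\left(O \right)} = -2 - 38 = -40$)
$Z = 200$ ($Z = 189 + 11 = 200$)
$W{\left(D,f \right)} = -689$ ($W{\left(D,f \right)} = -40 - 649 = -689$)
$\frac{2969683}{W{\left(Z,A \right)}} = \frac{2969683}{-689} = 2969683 \left(- \frac{1}{689}\right) = - \frac{2969683}{689}$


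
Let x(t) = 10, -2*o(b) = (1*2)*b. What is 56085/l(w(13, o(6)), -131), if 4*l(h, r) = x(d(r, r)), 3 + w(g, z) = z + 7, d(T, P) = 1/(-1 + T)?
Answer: 22434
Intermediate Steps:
o(b) = -b (o(b) = -1*2*b/2 = -b)
w(g, z) = 4 + z (w(g, z) = -3 + (z + 7) = -3 + (7 + z) = 4 + z)
l(h, r) = 5/2 (l(h, r) = (¼)*10 = 5/2)
56085/l(w(13, o(6)), -131) = 56085/(5/2) = 56085*(⅖) = 22434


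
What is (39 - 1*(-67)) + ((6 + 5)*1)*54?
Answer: 700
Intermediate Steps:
(39 - 1*(-67)) + ((6 + 5)*1)*54 = (39 + 67) + (11*1)*54 = 106 + 11*54 = 106 + 594 = 700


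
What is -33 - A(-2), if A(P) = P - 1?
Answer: -30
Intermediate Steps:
A(P) = -1 + P
-33 - A(-2) = -33 - (-1 - 2) = -33 - 1*(-3) = -33 + 3 = -30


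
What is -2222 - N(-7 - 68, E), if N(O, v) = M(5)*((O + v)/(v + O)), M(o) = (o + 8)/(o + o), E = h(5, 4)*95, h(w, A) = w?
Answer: -22233/10 ≈ -2223.3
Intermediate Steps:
E = 475 (E = 5*95 = 475)
M(o) = (8 + o)/(2*o) (M(o) = (8 + o)/((2*o)) = (8 + o)*(1/(2*o)) = (8 + o)/(2*o))
N(O, v) = 13/10 (N(O, v) = ((1/2)*(8 + 5)/5)*((O + v)/(v + O)) = ((1/2)*(1/5)*13)*((O + v)/(O + v)) = (13/10)*1 = 13/10)
-2222 - N(-7 - 68, E) = -2222 - 1*13/10 = -2222 - 13/10 = -22233/10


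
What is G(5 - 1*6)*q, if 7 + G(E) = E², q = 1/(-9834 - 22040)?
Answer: 3/15937 ≈ 0.00018824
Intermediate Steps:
q = -1/31874 (q = 1/(-31874) = -1/31874 ≈ -3.1374e-5)
G(E) = -7 + E²
G(5 - 1*6)*q = (-7 + (5 - 1*6)²)*(-1/31874) = (-7 + (5 - 6)²)*(-1/31874) = (-7 + (-1)²)*(-1/31874) = (-7 + 1)*(-1/31874) = -6*(-1/31874) = 3/15937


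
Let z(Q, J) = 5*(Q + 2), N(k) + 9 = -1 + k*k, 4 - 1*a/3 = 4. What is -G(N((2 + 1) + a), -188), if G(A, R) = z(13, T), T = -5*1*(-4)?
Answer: -75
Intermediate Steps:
a = 0 (a = 12 - 3*4 = 12 - 12 = 0)
N(k) = -10 + k² (N(k) = -9 + (-1 + k*k) = -9 + (-1 + k²) = -10 + k²)
T = 20 (T = -5*(-4) = 20)
z(Q, J) = 10 + 5*Q (z(Q, J) = 5*(2 + Q) = 10 + 5*Q)
G(A, R) = 75 (G(A, R) = 10 + 5*13 = 10 + 65 = 75)
-G(N((2 + 1) + a), -188) = -1*75 = -75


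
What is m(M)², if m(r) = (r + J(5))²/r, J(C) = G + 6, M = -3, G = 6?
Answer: 729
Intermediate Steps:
J(C) = 12 (J(C) = 6 + 6 = 12)
m(r) = (12 + r)²/r (m(r) = (r + 12)²/r = (12 + r)²/r)
m(M)² = ((12 - 3)²/(-3))² = (-⅓*9²)² = (-⅓*81)² = (-27)² = 729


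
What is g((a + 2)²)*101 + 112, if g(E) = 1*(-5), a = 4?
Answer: -393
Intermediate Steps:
g(E) = -5
g((a + 2)²)*101 + 112 = -5*101 + 112 = -505 + 112 = -393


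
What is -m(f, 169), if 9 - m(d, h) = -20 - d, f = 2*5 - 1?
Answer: -38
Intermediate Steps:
f = 9 (f = 10 - 1 = 9)
m(d, h) = 29 + d (m(d, h) = 9 - (-20 - d) = 9 + (20 + d) = 29 + d)
-m(f, 169) = -(29 + 9) = -1*38 = -38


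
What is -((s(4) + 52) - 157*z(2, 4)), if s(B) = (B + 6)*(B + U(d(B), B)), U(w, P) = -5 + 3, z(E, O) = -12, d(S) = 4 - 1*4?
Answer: -1956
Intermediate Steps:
d(S) = 0 (d(S) = 4 - 4 = 0)
U(w, P) = -2
s(B) = (-2 + B)*(6 + B) (s(B) = (B + 6)*(B - 2) = (6 + B)*(-2 + B) = (-2 + B)*(6 + B))
-((s(4) + 52) - 157*z(2, 4)) = -(((-12 + 4² + 4*4) + 52) - 157*(-12)) = -(((-12 + 16 + 16) + 52) + 1884) = -((20 + 52) + 1884) = -(72 + 1884) = -1*1956 = -1956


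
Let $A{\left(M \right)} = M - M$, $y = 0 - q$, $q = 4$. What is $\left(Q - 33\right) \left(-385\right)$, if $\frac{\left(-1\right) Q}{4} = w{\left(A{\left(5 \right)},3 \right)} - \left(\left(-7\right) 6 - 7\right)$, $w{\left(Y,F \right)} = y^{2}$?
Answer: $112805$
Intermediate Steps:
$y = -4$ ($y = 0 - 4 = -4$)
$A{\left(M \right)} = 0$
$w{\left(Y,F \right)} = 16$ ($w{\left(Y,F \right)} = \left(-4\right)^{2} = 16$)
$Q = -260$ ($Q = - 4 \left(16 - \left(\left(-7\right) 6 - 7\right)\right) = - 4 \left(16 - \left(-42 - 7\right)\right) = - 4 \left(16 - -49\right) = - 4 \left(16 + 49\right) = \left(-4\right) 65 = -260$)
$\left(Q - 33\right) \left(-385\right) = \left(-260 - 33\right) \left(-385\right) = \left(-293\right) \left(-385\right) = 112805$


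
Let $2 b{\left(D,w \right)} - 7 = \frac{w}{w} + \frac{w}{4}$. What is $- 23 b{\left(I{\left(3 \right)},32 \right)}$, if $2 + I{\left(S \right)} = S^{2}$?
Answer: $-184$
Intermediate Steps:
$I{\left(S \right)} = -2 + S^{2}$
$b{\left(D,w \right)} = 4 + \frac{w}{8}$ ($b{\left(D,w \right)} = \frac{7}{2} + \frac{\frac{w}{w} + \frac{w}{4}}{2} = \frac{7}{2} + \frac{1 + w \frac{1}{4}}{2} = \frac{7}{2} + \frac{1 + \frac{w}{4}}{2} = \frac{7}{2} + \left(\frac{1}{2} + \frac{w}{8}\right) = 4 + \frac{w}{8}$)
$- 23 b{\left(I{\left(3 \right)},32 \right)} = - 23 \left(4 + \frac{1}{8} \cdot 32\right) = - 23 \left(4 + 4\right) = \left(-23\right) 8 = -184$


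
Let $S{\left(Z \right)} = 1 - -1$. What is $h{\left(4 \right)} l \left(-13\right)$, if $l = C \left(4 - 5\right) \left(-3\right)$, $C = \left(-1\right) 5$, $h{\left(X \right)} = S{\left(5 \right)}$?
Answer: $390$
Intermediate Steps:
$S{\left(Z \right)} = 2$ ($S{\left(Z \right)} = 1 + 1 = 2$)
$h{\left(X \right)} = 2$
$C = -5$
$l = -15$ ($l = - 5 \left(4 - 5\right) \left(-3\right) = \left(-5\right) \left(-1\right) \left(-3\right) = 5 \left(-3\right) = -15$)
$h{\left(4 \right)} l \left(-13\right) = 2 \left(-15\right) \left(-13\right) = \left(-30\right) \left(-13\right) = 390$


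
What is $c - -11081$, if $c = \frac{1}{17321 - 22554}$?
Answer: $\frac{57986872}{5233} \approx 11081.0$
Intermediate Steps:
$c = - \frac{1}{5233}$ ($c = \frac{1}{-5233} = - \frac{1}{5233} \approx -0.0001911$)
$c - -11081 = - \frac{1}{5233} - -11081 = - \frac{1}{5233} + \left(-2246 + 13327\right) = - \frac{1}{5233} + 11081 = \frac{57986872}{5233}$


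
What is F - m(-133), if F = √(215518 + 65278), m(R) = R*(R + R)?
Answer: -35378 + 2*√70199 ≈ -34848.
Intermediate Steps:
m(R) = 2*R² (m(R) = R*(2*R) = 2*R²)
F = 2*√70199 (F = √280796 = 2*√70199 ≈ 529.90)
F - m(-133) = 2*√70199 - 2*(-133)² = 2*√70199 - 2*17689 = 2*√70199 - 1*35378 = 2*√70199 - 35378 = -35378 + 2*√70199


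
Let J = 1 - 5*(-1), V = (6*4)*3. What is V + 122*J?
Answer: 804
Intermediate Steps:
V = 72 (V = 24*3 = 72)
J = 6 (J = 1 + 5 = 6)
V + 122*J = 72 + 122*6 = 72 + 732 = 804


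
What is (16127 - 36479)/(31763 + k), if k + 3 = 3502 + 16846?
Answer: -5088/13027 ≈ -0.39057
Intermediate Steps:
k = 20345 (k = -3 + (3502 + 16846) = -3 + 20348 = 20345)
(16127 - 36479)/(31763 + k) = (16127 - 36479)/(31763 + 20345) = -20352/52108 = -20352*1/52108 = -5088/13027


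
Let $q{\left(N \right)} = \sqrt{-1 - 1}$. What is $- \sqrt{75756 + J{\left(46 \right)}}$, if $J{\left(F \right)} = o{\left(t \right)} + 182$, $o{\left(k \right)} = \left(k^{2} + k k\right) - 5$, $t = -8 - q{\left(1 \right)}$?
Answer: $- \sqrt{76057 + 32 i \sqrt{2}} \approx -275.78 - 0.082047 i$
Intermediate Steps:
$q{\left(N \right)} = i \sqrt{2}$ ($q{\left(N \right)} = \sqrt{-2} = i \sqrt{2}$)
$t = -8 - i \sqrt{2} \approx -8.0 - 1.4142 i$
$o{\left(k \right)} = -5 + 2 k^{2}$ ($o{\left(k \right)} = \left(k^{2} + k^{2}\right) - 5 = 2 k^{2} - 5 = -5 + 2 k^{2}$)
$J{\left(F \right)} = 177 + 2 \left(-8 - i \sqrt{2}\right)^{2}$ ($J{\left(F \right)} = \left(-5 + 2 \left(-8 - i \sqrt{2}\right)^{2}\right) + 182 = 177 + 2 \left(-8 - i \sqrt{2}\right)^{2}$)
$- \sqrt{75756 + J{\left(46 \right)}} = - \sqrt{75756 + \left(301 + 32 i \sqrt{2}\right)} = - \sqrt{76057 + 32 i \sqrt{2}}$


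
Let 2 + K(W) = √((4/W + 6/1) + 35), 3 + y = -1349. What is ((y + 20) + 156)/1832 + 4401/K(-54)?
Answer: 54276207/228313 + 13203*√3315/997 ≈ 1000.2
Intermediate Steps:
y = -1352 (y = -3 - 1349 = -1352)
K(W) = -2 + √(41 + 4/W) (K(W) = -2 + √((4/W + 6/1) + 35) = -2 + √((4/W + 6*1) + 35) = -2 + √((4/W + 6) + 35) = -2 + √((6 + 4/W) + 35) = -2 + √(41 + 4/W))
((y + 20) + 156)/1832 + 4401/K(-54) = ((-1352 + 20) + 156)/1832 + 4401/(-2 + √(41 + 4/(-54))) = (-1332 + 156)*(1/1832) + 4401/(-2 + √(41 + 4*(-1/54))) = -1176*1/1832 + 4401/(-2 + √(41 - 2/27)) = -147/229 + 4401/(-2 + √(1105/27)) = -147/229 + 4401/(-2 + √3315/9)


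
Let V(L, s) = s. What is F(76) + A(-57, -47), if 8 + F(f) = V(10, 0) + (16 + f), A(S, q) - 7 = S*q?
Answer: 2770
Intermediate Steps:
A(S, q) = 7 + S*q
F(f) = 8 + f (F(f) = -8 + (0 + (16 + f)) = -8 + (16 + f) = 8 + f)
F(76) + A(-57, -47) = (8 + 76) + (7 - 57*(-47)) = 84 + (7 + 2679) = 84 + 2686 = 2770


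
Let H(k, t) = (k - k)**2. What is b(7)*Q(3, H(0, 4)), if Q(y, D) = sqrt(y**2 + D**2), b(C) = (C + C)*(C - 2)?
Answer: 210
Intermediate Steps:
b(C) = 2*C*(-2 + C) (b(C) = (2*C)*(-2 + C) = 2*C*(-2 + C))
H(k, t) = 0 (H(k, t) = 0**2 = 0)
Q(y, D) = sqrt(D**2 + y**2)
b(7)*Q(3, H(0, 4)) = (2*7*(-2 + 7))*sqrt(0**2 + 3**2) = (2*7*5)*sqrt(0 + 9) = 70*sqrt(9) = 70*3 = 210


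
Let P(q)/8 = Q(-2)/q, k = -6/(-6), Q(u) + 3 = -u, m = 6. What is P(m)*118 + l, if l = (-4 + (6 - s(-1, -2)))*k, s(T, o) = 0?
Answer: -466/3 ≈ -155.33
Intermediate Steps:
Q(u) = -3 - u
k = 1 (k = -6*(-⅙) = 1)
P(q) = -8/q (P(q) = 8*((-3 - 1*(-2))/q) = 8*((-3 + 2)/q) = 8*(-1/q) = -8/q)
l = 2 (l = (-4 + (6 - 1*0))*1 = (-4 + (6 + 0))*1 = (-4 + 6)*1 = 2*1 = 2)
P(m)*118 + l = -8/6*118 + 2 = -8*⅙*118 + 2 = -4/3*118 + 2 = -472/3 + 2 = -466/3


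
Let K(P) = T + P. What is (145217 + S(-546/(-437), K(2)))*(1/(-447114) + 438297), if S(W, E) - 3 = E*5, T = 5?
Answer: 28465437129103535/447114 ≈ 6.3665e+10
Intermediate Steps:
K(P) = 5 + P
S(W, E) = 3 + 5*E (S(W, E) = 3 + E*5 = 3 + 5*E)
(145217 + S(-546/(-437), K(2)))*(1/(-447114) + 438297) = (145217 + (3 + 5*(5 + 2)))*(1/(-447114) + 438297) = (145217 + (3 + 5*7))*(-1/447114 + 438297) = (145217 + (3 + 35))*(195968724857/447114) = (145217 + 38)*(195968724857/447114) = 145255*(195968724857/447114) = 28465437129103535/447114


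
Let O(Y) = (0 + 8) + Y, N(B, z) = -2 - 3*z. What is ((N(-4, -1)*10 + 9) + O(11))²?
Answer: 1444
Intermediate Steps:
O(Y) = 8 + Y
((N(-4, -1)*10 + 9) + O(11))² = (((-2 - 3*(-1))*10 + 9) + (8 + 11))² = (((-2 + 3)*10 + 9) + 19)² = ((1*10 + 9) + 19)² = ((10 + 9) + 19)² = (19 + 19)² = 38² = 1444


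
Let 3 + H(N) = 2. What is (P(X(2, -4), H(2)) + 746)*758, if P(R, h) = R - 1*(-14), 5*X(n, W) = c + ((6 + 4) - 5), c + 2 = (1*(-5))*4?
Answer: 2867514/5 ≈ 5.7350e+5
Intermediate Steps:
c = -22 (c = -2 + (1*(-5))*4 = -2 - 5*4 = -2 - 20 = -22)
H(N) = -1 (H(N) = -3 + 2 = -1)
X(n, W) = -17/5 (X(n, W) = (-22 + ((6 + 4) - 5))/5 = (-22 + (10 - 5))/5 = (-22 + 5)/5 = (⅕)*(-17) = -17/5)
P(R, h) = 14 + R (P(R, h) = R + 14 = 14 + R)
(P(X(2, -4), H(2)) + 746)*758 = ((14 - 17/5) + 746)*758 = (53/5 + 746)*758 = (3783/5)*758 = 2867514/5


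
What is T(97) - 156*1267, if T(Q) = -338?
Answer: -197990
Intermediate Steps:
T(97) - 156*1267 = -338 - 156*1267 = -338 - 197652 = -197990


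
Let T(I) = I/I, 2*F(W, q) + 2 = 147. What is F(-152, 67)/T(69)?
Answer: 145/2 ≈ 72.500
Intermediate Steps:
F(W, q) = 145/2 (F(W, q) = -1 + (½)*147 = -1 + 147/2 = 145/2)
T(I) = 1
F(-152, 67)/T(69) = (145/2)/1 = (145/2)*1 = 145/2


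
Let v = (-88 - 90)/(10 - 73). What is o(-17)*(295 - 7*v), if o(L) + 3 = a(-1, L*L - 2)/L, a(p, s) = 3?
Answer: -14862/17 ≈ -874.24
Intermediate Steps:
v = 178/63 (v = -178/(-63) = -178*(-1/63) = 178/63 ≈ 2.8254)
o(L) = -3 + 3/L
o(-17)*(295 - 7*v) = (-3 + 3/(-17))*(295 - 7*178/63) = (-3 + 3*(-1/17))*(295 - 178/9) = (-3 - 3/17)*(2477/9) = -54/17*2477/9 = -14862/17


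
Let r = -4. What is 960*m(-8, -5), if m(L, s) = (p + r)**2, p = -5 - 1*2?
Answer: 116160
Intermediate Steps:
p = -7 (p = -5 - 2 = -7)
m(L, s) = 121 (m(L, s) = (-7 - 4)**2 = (-11)**2 = 121)
960*m(-8, -5) = 960*121 = 116160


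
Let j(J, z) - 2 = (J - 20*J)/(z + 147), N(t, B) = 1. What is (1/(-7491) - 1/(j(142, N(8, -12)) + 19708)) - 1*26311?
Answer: -287206083647416/10915817781 ≈ -26311.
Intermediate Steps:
j(J, z) = 2 - 19*J/(147 + z) (j(J, z) = 2 + (J - 20*J)/(z + 147) = 2 + (-19*J)/(147 + z) = 2 - 19*J/(147 + z))
(1/(-7491) - 1/(j(142, N(8, -12)) + 19708)) - 1*26311 = (1/(-7491) - 1/((294 - 19*142 + 2*1)/(147 + 1) + 19708)) - 1*26311 = (-1/7491 - 1/((294 - 2698 + 2)/148 + 19708)) - 26311 = (-1/7491 - 1/((1/148)*(-2402) + 19708)) - 26311 = (-1/7491 - 1/(-1201/74 + 19708)) - 26311 = (-1/7491 - 1/1457191/74) - 26311 = (-1/7491 - 1*74/1457191) - 26311 = (-1/7491 - 74/1457191) - 26311 = -2011525/10915817781 - 26311 = -287206083647416/10915817781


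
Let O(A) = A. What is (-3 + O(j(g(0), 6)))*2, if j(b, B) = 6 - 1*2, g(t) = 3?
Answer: 2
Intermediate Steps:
j(b, B) = 4 (j(b, B) = 6 - 2 = 4)
(-3 + O(j(g(0), 6)))*2 = (-3 + 4)*2 = 1*2 = 2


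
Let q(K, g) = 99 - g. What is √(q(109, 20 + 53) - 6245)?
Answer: 3*I*√691 ≈ 78.861*I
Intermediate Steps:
√(q(109, 20 + 53) - 6245) = √((99 - (20 + 53)) - 6245) = √((99 - 1*73) - 6245) = √((99 - 73) - 6245) = √(26 - 6245) = √(-6219) = 3*I*√691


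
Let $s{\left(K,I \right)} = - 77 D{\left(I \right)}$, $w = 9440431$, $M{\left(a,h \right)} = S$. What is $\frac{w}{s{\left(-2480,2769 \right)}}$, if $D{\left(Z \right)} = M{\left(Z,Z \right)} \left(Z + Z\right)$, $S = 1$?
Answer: $- \frac{9431}{426} \approx -22.138$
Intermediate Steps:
$M{\left(a,h \right)} = 1$
$D{\left(Z \right)} = 2 Z$ ($D{\left(Z \right)} = 1 \left(Z + Z\right) = 1 \cdot 2 Z = 2 Z$)
$s{\left(K,I \right)} = - 154 I$ ($s{\left(K,I \right)} = - 77 \cdot 2 I = - 154 I$)
$\frac{w}{s{\left(-2480,2769 \right)}} = \frac{9440431}{\left(-154\right) 2769} = \frac{9440431}{-426426} = 9440431 \left(- \frac{1}{426426}\right) = - \frac{9431}{426}$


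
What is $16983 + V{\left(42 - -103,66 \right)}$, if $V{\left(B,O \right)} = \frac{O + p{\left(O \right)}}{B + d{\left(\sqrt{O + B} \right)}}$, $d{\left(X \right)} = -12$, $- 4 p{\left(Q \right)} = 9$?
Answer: $\frac{9035211}{532} \approx 16983.0$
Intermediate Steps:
$p{\left(Q \right)} = - \frac{9}{4}$ ($p{\left(Q \right)} = \left(- \frac{1}{4}\right) 9 = - \frac{9}{4}$)
$V{\left(B,O \right)} = \frac{- \frac{9}{4} + O}{-12 + B}$ ($V{\left(B,O \right)} = \frac{O - \frac{9}{4}}{B - 12} = \frac{- \frac{9}{4} + O}{-12 + B}$)
$16983 + V{\left(42 - -103,66 \right)} = 16983 + \frac{- \frac{9}{4} + 66}{-12 + \left(42 - -103\right)} = 16983 + \frac{1}{-12 + \left(42 + 103\right)} \frac{255}{4} = 16983 + \frac{1}{-12 + 145} \cdot \frac{255}{4} = 16983 + \frac{1}{133} \cdot \frac{255}{4} = 16983 + \frac{255}{532} = \frac{9035211}{532}$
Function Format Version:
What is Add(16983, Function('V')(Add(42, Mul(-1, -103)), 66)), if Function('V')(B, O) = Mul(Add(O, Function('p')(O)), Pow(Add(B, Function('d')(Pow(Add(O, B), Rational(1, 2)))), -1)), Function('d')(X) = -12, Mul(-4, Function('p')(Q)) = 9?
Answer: Rational(9035211, 532) ≈ 16983.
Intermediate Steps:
Function('p')(Q) = Rational(-9, 4) (Function('p')(Q) = Mul(Rational(-1, 4), 9) = Rational(-9, 4))
Function('V')(B, O) = Mul(Pow(Add(-12, B), -1), Add(Rational(-9, 4), O)) (Function('V')(B, O) = Mul(Add(O, Rational(-9, 4)), Pow(Add(B, -12), -1)) = Mul(Add(Rational(-9, 4), O), Pow(Add(-12, B), -1)) = Mul(Pow(Add(-12, B), -1), Add(Rational(-9, 4), O)))
Add(16983, Function('V')(Add(42, Mul(-1, -103)), 66)) = Add(16983, Mul(Pow(Add(-12, Add(42, Mul(-1, -103))), -1), Add(Rational(-9, 4), 66))) = Add(16983, Mul(Pow(Add(-12, Add(42, 103)), -1), Rational(255, 4))) = Add(16983, Mul(Pow(Add(-12, 145), -1), Rational(255, 4))) = Add(16983, Mul(Pow(133, -1), Rational(255, 4))) = Add(16983, Mul(Rational(1, 133), Rational(255, 4))) = Add(16983, Rational(255, 532)) = Rational(9035211, 532)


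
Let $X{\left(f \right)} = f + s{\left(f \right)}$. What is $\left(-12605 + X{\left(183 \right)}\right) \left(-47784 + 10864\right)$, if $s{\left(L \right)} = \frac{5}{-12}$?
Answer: $\frac{1375906870}{3} \approx 4.5864 \cdot 10^{8}$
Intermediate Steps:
$s{\left(L \right)} = - \frac{5}{12}$ ($s{\left(L \right)} = 5 \left(- \frac{1}{12}\right) = - \frac{5}{12}$)
$X{\left(f \right)} = - \frac{5}{12} + f$ ($X{\left(f \right)} = f - \frac{5}{12} = - \frac{5}{12} + f$)
$\left(-12605 + X{\left(183 \right)}\right) \left(-47784 + 10864\right) = \left(-12605 + \left(- \frac{5}{12} + 183\right)\right) \left(-47784 + 10864\right) = \left(-12605 + \frac{2191}{12}\right) \left(-36920\right) = \left(- \frac{149069}{12}\right) \left(-36920\right) = \frac{1375906870}{3}$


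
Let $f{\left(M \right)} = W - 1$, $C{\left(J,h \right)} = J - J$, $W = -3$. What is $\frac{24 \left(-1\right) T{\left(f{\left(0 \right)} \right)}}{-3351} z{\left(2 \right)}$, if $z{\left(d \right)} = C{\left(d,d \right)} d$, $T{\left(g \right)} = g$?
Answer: $0$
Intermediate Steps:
$C{\left(J,h \right)} = 0$
$f{\left(M \right)} = -4$ ($f{\left(M \right)} = -3 - 1 = -4$)
$z{\left(d \right)} = 0$ ($z{\left(d \right)} = 0 d = 0$)
$\frac{24 \left(-1\right) T{\left(f{\left(0 \right)} \right)}}{-3351} z{\left(2 \right)} = \frac{24 \left(-1\right) \left(-4\right)}{-3351} \cdot 0 = \left(-24\right) \left(-4\right) \left(- \frac{1}{3351}\right) 0 = 96 \left(- \frac{1}{3351}\right) 0 = \left(- \frac{32}{1117}\right) 0 = 0$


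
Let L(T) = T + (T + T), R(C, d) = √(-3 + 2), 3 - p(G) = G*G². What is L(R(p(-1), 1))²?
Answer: -9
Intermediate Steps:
p(G) = 3 - G³ (p(G) = 3 - G*G² = 3 - G³)
R(C, d) = I (R(C, d) = √(-1) = I)
L(T) = 3*T (L(T) = T + 2*T = 3*T)
L(R(p(-1), 1))² = (3*I)² = -9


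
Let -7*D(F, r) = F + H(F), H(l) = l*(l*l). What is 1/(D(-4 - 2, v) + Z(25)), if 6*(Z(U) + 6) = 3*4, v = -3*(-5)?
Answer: 7/194 ≈ 0.036082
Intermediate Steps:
v = 15
Z(U) = -4 (Z(U) = -6 + (3*4)/6 = -6 + (1/6)*12 = -6 + 2 = -4)
H(l) = l**3 (H(l) = l*l**2 = l**3)
D(F, r) = -F/7 - F**3/7 (D(F, r) = -(F + F**3)/7 = -F/7 - F**3/7)
1/(D(-4 - 2, v) + Z(25)) = 1/((-4 - 2)*(-1 - (-4 - 2)**2)/7 - 4) = 1/((1/7)*(-6)*(-1 - 1*(-6)**2) - 4) = 1/((1/7)*(-6)*(-1 - 1*36) - 4) = 1/((1/7)*(-6)*(-1 - 36) - 4) = 1/((1/7)*(-6)*(-37) - 4) = 1/(222/7 - 4) = 1/(194/7) = 7/194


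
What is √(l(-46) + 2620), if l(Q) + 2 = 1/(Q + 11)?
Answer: 3*√356335/35 ≈ 51.166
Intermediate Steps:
l(Q) = -2 + 1/(11 + Q) (l(Q) = -2 + 1/(Q + 11) = -2 + 1/(11 + Q))
√(l(-46) + 2620) = √((-21 - 2*(-46))/(11 - 46) + 2620) = √((-21 + 92)/(-35) + 2620) = √(-1/35*71 + 2620) = √(-71/35 + 2620) = √(91629/35) = 3*√356335/35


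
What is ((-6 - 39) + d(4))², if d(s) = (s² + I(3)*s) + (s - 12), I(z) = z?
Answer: 625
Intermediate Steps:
d(s) = -12 + s² + 4*s (d(s) = (s² + 3*s) + (s - 12) = (s² + 3*s) + (-12 + s) = -12 + s² + 4*s)
((-6 - 39) + d(4))² = ((-6 - 39) + (-12 + 4² + 4*4))² = (-45 + (-12 + 16 + 16))² = (-45 + 20)² = (-25)² = 625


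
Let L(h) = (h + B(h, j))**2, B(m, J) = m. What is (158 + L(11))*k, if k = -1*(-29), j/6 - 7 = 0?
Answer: 18618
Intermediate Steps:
j = 42 (j = 42 + 6*0 = 42 + 0 = 42)
k = 29
L(h) = 4*h**2 (L(h) = (h + h)**2 = (2*h)**2 = 4*h**2)
(158 + L(11))*k = (158 + 4*11**2)*29 = (158 + 4*121)*29 = (158 + 484)*29 = 642*29 = 18618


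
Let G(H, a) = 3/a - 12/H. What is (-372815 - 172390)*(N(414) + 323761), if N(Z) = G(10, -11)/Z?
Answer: -89317153717161/506 ≈ -1.7652e+11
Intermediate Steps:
G(H, a) = -12/H + 3/a
N(Z) = -81/(55*Z) (N(Z) = (-12/10 + 3/(-11))/Z = (-12*1/10 + 3*(-1/11))/Z = (-6/5 - 3/11)/Z = -81/(55*Z))
(-372815 - 172390)*(N(414) + 323761) = (-372815 - 172390)*(-81/55/414 + 323761) = -545205*(-81/55*1/414 + 323761) = -545205*(-9/2530 + 323761) = -545205*819115321/2530 = -89317153717161/506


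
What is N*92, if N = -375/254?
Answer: -17250/127 ≈ -135.83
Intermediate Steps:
N = -375/254 (N = -375*1/254 = -375/254 ≈ -1.4764)
N*92 = -375/254*92 = -17250/127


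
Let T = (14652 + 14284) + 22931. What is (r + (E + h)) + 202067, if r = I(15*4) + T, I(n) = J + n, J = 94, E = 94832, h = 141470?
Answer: 490390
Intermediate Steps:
I(n) = 94 + n
T = 51867 (T = 28936 + 22931 = 51867)
r = 52021 (r = (94 + 15*4) + 51867 = (94 + 60) + 51867 = 154 + 51867 = 52021)
(r + (E + h)) + 202067 = (52021 + (94832 + 141470)) + 202067 = (52021 + 236302) + 202067 = 288323 + 202067 = 490390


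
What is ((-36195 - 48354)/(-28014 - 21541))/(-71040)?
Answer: -28183/1173462400 ≈ -2.4017e-5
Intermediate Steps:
((-36195 - 48354)/(-28014 - 21541))/(-71040) = -84549/(-49555)*(-1/71040) = -84549*(-1/49555)*(-1/71040) = (84549/49555)*(-1/71040) = -28183/1173462400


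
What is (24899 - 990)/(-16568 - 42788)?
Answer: -23909/59356 ≈ -0.40281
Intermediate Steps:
(24899 - 990)/(-16568 - 42788) = 23909/(-59356) = 23909*(-1/59356) = -23909/59356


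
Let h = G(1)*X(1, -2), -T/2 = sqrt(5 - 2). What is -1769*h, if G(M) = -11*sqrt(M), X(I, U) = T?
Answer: -38918*sqrt(3) ≈ -67408.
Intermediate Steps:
T = -2*sqrt(3) (T = -2*sqrt(5 - 2) = -2*sqrt(3) ≈ -3.4641)
X(I, U) = -2*sqrt(3)
h = 22*sqrt(3) (h = (-11*sqrt(1))*(-2*sqrt(3)) = (-11*1)*(-2*sqrt(3)) = -(-22)*sqrt(3) = 22*sqrt(3) ≈ 38.105)
-1769*h = -38918*sqrt(3)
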